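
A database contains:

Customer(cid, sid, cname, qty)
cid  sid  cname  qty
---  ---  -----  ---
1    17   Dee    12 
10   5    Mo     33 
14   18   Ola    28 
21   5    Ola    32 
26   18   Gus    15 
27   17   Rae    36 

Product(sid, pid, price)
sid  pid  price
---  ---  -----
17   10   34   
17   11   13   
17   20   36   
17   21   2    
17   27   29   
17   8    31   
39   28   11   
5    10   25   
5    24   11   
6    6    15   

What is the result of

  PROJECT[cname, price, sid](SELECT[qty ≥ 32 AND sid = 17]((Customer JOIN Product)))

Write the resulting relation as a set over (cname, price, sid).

Natural join on sid: {(1, 17, Dee, 12, 10, 34), (1, 17, Dee, 12, 11, 13), (1, 17, Dee, 12, 20, 36), (1, 17, Dee, 12, 21, 2), (1, 17, Dee, 12, 27, 29), (1, 17, Dee, 12, 8, 31), (10, 5, Mo, 33, 10, 25), (10, 5, Mo, 33, 24, 11), (21, 5, Ola, 32, 10, 25), (21, 5, Ola, 32, 24, 11), (27, 17, Rae, 36, 10, 34), (27, 17, Rae, 36, 11, 13), (27, 17, Rae, 36, 20, 36), (27, 17, Rae, 36, 21, 2), (27, 17, Rae, 36, 27, 29), (27, 17, Rae, 36, 8, 31)}
Filtering on qty ≥ 32 AND sid = 17 leaves {(27, 17, Rae, 36, 10, 34), (27, 17, Rae, 36, 11, 13), (27, 17, Rae, 36, 20, 36), (27, 17, Rae, 36, 21, 2), (27, 17, Rae, 36, 27, 29), (27, 17, Rae, 36, 8, 31)}.
Projecting to cname, price, sid: {(Rae, 13, 17), (Rae, 2, 17), (Rae, 29, 17), (Rae, 31, 17), (Rae, 34, 17), (Rae, 36, 17)}

{(Rae, 13, 17), (Rae, 2, 17), (Rae, 29, 17), (Rae, 31, 17), (Rae, 34, 17), (Rae, 36, 17)}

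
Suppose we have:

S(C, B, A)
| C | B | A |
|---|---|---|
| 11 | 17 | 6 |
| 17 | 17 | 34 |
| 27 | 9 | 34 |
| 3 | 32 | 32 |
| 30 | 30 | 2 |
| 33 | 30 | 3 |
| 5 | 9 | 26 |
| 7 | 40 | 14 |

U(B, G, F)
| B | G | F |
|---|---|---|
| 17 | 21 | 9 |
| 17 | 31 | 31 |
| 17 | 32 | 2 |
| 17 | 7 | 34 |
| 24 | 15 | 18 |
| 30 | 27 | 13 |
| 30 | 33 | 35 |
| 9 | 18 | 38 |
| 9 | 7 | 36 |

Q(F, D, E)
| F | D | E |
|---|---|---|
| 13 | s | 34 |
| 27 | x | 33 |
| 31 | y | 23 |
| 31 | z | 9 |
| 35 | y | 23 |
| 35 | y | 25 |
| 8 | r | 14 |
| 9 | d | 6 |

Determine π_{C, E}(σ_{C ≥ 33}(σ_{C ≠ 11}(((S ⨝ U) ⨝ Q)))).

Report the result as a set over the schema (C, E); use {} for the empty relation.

{(33, 23), (33, 25), (33, 34)}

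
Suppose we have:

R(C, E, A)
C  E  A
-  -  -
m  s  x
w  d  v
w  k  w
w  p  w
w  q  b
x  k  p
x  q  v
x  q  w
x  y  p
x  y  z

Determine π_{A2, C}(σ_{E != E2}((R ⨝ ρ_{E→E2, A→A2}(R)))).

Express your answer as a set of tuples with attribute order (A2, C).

ρ[E→E2, A→A2]: schema becomes (C, E2, A2); tuples unchanged.
Joining R and ρ_{E→E2, A→A2}(R) on C yields {(m, s, x, s, x), (w, d, v, d, v), (w, d, v, k, w), (w, d, v, p, w), (w, d, v, q, b), (w, k, w, d, v), (w, k, w, k, w), (w, k, w, p, w), (w, k, w, q, b), (w, p, w, d, v), (w, p, w, k, w), (w, p, w, p, w), (w, p, w, q, b), (w, q, b, d, v), (w, q, b, k, w), (w, q, b, p, w), (w, q, b, q, b), (x, k, p, k, p), (x, k, p, q, v), (x, k, p, q, w), (x, k, p, y, p), (x, k, p, y, z), (x, q, v, k, p), (x, q, v, q, v), (x, q, v, q, w), (x, q, v, y, p), (x, q, v, y, z), (x, q, w, k, p), (x, q, w, q, v), (x, q, w, q, w), (x, q, w, y, p), (x, q, w, y, z), (x, y, p, k, p), (x, y, p, q, v), (x, y, p, q, w), (x, y, p, y, p), (x, y, p, y, z), (x, y, z, k, p), (x, y, z, q, v), (x, y, z, q, w), (x, y, z, y, p), (x, y, z, y, z)}.
Apply σ_{E != E2}; surviving tuples: {(w, d, v, k, w), (w, d, v, p, w), (w, d, v, q, b), (w, k, w, d, v), (w, k, w, p, w), (w, k, w, q, b), (w, p, w, d, v), (w, p, w, k, w), (w, p, w, q, b), (w, q, b, d, v), (w, q, b, k, w), (w, q, b, p, w), (x, k, p, q, v), (x, k, p, q, w), (x, k, p, y, p), (x, k, p, y, z), (x, q, v, k, p), (x, q, v, y, p), (x, q, v, y, z), (x, q, w, k, p), (x, q, w, y, p), (x, q, w, y, z), (x, y, p, k, p), (x, y, p, q, v), (x, y, p, q, w), (x, y, z, k, p), (x, y, z, q, v), (x, y, z, q, w)}
Projecting to A2, C (21 duplicate(s) eliminated): {(b, w), (p, x), (v, w), (v, x), (w, w), (w, x), (z, x)}

{(b, w), (p, x), (v, w), (v, x), (w, w), (w, x), (z, x)}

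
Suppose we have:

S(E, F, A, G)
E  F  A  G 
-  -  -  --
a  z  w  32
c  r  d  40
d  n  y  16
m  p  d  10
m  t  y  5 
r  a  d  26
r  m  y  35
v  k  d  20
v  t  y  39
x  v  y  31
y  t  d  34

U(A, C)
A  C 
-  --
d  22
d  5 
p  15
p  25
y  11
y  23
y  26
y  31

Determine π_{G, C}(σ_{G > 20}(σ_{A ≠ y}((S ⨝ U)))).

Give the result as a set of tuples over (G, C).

Joining S and U on A yields {(c, r, d, 40, 22), (c, r, d, 40, 5), (d, n, y, 16, 11), (d, n, y, 16, 23), (d, n, y, 16, 26), (d, n, y, 16, 31), (m, p, d, 10, 22), (m, p, d, 10, 5), (m, t, y, 5, 11), (m, t, y, 5, 23), (m, t, y, 5, 26), (m, t, y, 5, 31), (r, a, d, 26, 22), (r, a, d, 26, 5), (r, m, y, 35, 11), (r, m, y, 35, 23), (r, m, y, 35, 26), (r, m, y, 35, 31), (v, k, d, 20, 22), (v, k, d, 20, 5), (v, t, y, 39, 11), (v, t, y, 39, 23), (v, t, y, 39, 26), (v, t, y, 39, 31), (x, v, y, 31, 11), (x, v, y, 31, 23), (x, v, y, 31, 26), (x, v, y, 31, 31), (y, t, d, 34, 22), (y, t, d, 34, 5)}.
Apply σ_{A ≠ y}; surviving tuples: {(c, r, d, 40, 22), (c, r, d, 40, 5), (m, p, d, 10, 22), (m, p, d, 10, 5), (r, a, d, 26, 22), (r, a, d, 26, 5), (v, k, d, 20, 22), (v, k, d, 20, 5), (y, t, d, 34, 22), (y, t, d, 34, 5)}
Apply σ_{G > 20}; surviving tuples: {(c, r, d, 40, 22), (c, r, d, 40, 5), (r, a, d, 26, 22), (r, a, d, 26, 5), (y, t, d, 34, 22), (y, t, d, 34, 5)}
π_{G, C} gives {(26, 22), (26, 5), (34, 22), (34, 5), (40, 22), (40, 5)}.

{(26, 22), (26, 5), (34, 22), (34, 5), (40, 22), (40, 5)}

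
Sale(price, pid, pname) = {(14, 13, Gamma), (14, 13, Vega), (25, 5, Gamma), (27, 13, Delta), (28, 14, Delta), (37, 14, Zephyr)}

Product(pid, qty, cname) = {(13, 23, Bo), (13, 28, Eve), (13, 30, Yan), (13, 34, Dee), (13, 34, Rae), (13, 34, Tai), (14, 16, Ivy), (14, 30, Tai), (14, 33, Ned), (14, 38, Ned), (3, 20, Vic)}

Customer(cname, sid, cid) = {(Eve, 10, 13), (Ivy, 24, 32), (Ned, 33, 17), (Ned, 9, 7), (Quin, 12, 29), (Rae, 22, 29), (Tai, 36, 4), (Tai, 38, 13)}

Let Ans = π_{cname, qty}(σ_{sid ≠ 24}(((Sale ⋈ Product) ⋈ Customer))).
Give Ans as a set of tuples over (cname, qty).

Sale ⋈ Product (natural join on pid): {(14, 13, Gamma, 23, Bo), (14, 13, Gamma, 28, Eve), (14, 13, Gamma, 30, Yan), (14, 13, Gamma, 34, Dee), (14, 13, Gamma, 34, Rae), (14, 13, Gamma, 34, Tai), (14, 13, Vega, 23, Bo), (14, 13, Vega, 28, Eve), (14, 13, Vega, 30, Yan), (14, 13, Vega, 34, Dee), (14, 13, Vega, 34, Rae), (14, 13, Vega, 34, Tai), (27, 13, Delta, 23, Bo), (27, 13, Delta, 28, Eve), (27, 13, Delta, 30, Yan), (27, 13, Delta, 34, Dee), (27, 13, Delta, 34, Rae), (27, 13, Delta, 34, Tai), (28, 14, Delta, 16, Ivy), (28, 14, Delta, 30, Tai), (28, 14, Delta, 33, Ned), (28, 14, Delta, 38, Ned), (37, 14, Zephyr, 16, Ivy), (37, 14, Zephyr, 30, Tai), (37, 14, Zephyr, 33, Ned), (37, 14, Zephyr, 38, Ned)}
(Sale ⋈ Product) ⋈ Customer (natural join on cname): {(14, 13, Gamma, 28, Eve, 10, 13), (14, 13, Gamma, 34, Rae, 22, 29), (14, 13, Gamma, 34, Tai, 36, 4), (14, 13, Gamma, 34, Tai, 38, 13), (14, 13, Vega, 28, Eve, 10, 13), (14, 13, Vega, 34, Rae, 22, 29), (14, 13, Vega, 34, Tai, 36, 4), (14, 13, Vega, 34, Tai, 38, 13), (27, 13, Delta, 28, Eve, 10, 13), (27, 13, Delta, 34, Rae, 22, 29), (27, 13, Delta, 34, Tai, 36, 4), (27, 13, Delta, 34, Tai, 38, 13), (28, 14, Delta, 16, Ivy, 24, 32), (28, 14, Delta, 30, Tai, 36, 4), (28, 14, Delta, 30, Tai, 38, 13), (28, 14, Delta, 33, Ned, 33, 17), (28, 14, Delta, 33, Ned, 9, 7), (28, 14, Delta, 38, Ned, 33, 17), (28, 14, Delta, 38, Ned, 9, 7), (37, 14, Zephyr, 16, Ivy, 24, 32), (37, 14, Zephyr, 30, Tai, 36, 4), (37, 14, Zephyr, 30, Tai, 38, 13), (37, 14, Zephyr, 33, Ned, 33, 17), (37, 14, Zephyr, 33, Ned, 9, 7), (37, 14, Zephyr, 38, Ned, 33, 17), (37, 14, Zephyr, 38, Ned, 9, 7)}
Filtering on sid ≠ 24 leaves {(14, 13, Gamma, 28, Eve, 10, 13), (14, 13, Gamma, 34, Rae, 22, 29), (14, 13, Gamma, 34, Tai, 36, 4), (14, 13, Gamma, 34, Tai, 38, 13), (14, 13, Vega, 28, Eve, 10, 13), (14, 13, Vega, 34, Rae, 22, 29), (14, 13, Vega, 34, Tai, 36, 4), (14, 13, Vega, 34, Tai, 38, 13), (27, 13, Delta, 28, Eve, 10, 13), (27, 13, Delta, 34, Rae, 22, 29), (27, 13, Delta, 34, Tai, 36, 4), (27, 13, Delta, 34, Tai, 38, 13), (28, 14, Delta, 30, Tai, 36, 4), (28, 14, Delta, 30, Tai, 38, 13), (28, 14, Delta, 33, Ned, 33, 17), (28, 14, Delta, 33, Ned, 9, 7), (28, 14, Delta, 38, Ned, 33, 17), (28, 14, Delta, 38, Ned, 9, 7), (37, 14, Zephyr, 30, Tai, 36, 4), (37, 14, Zephyr, 30, Tai, 38, 13), (37, 14, Zephyr, 33, Ned, 33, 17), (37, 14, Zephyr, 33, Ned, 9, 7), (37, 14, Zephyr, 38, Ned, 33, 17), (37, 14, Zephyr, 38, Ned, 9, 7)}.
Projecting to cname, qty (18 duplicate(s) eliminated): {(Eve, 28), (Ned, 33), (Ned, 38), (Rae, 34), (Tai, 30), (Tai, 34)}

{(Eve, 28), (Ned, 33), (Ned, 38), (Rae, 34), (Tai, 30), (Tai, 34)}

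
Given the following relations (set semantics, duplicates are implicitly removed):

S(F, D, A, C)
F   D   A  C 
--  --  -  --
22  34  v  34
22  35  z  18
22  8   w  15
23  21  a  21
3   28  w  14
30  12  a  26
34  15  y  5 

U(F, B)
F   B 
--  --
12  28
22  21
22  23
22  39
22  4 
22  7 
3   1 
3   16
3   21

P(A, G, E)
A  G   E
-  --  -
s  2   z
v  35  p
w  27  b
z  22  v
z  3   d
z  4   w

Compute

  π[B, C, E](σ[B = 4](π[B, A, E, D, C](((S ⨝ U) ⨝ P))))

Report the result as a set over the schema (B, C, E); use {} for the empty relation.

{(4, 15, b), (4, 18, d), (4, 18, v), (4, 18, w), (4, 34, p)}

Joining S and U on F yields {(22, 34, v, 34, 21), (22, 34, v, 34, 23), (22, 34, v, 34, 39), (22, 34, v, 34, 4), (22, 34, v, 34, 7), (22, 35, z, 18, 21), (22, 35, z, 18, 23), (22, 35, z, 18, 39), (22, 35, z, 18, 4), (22, 35, z, 18, 7), (22, 8, w, 15, 21), (22, 8, w, 15, 23), (22, 8, w, 15, 39), (22, 8, w, 15, 4), (22, 8, w, 15, 7), (3, 28, w, 14, 1), (3, 28, w, 14, 16), (3, 28, w, 14, 21)}.
Joining (S ⨝ U) and P on A yields {(22, 34, v, 34, 21, 35, p), (22, 34, v, 34, 23, 35, p), (22, 34, v, 34, 39, 35, p), (22, 34, v, 34, 4, 35, p), (22, 34, v, 34, 7, 35, p), (22, 35, z, 18, 21, 22, v), (22, 35, z, 18, 21, 3, d), (22, 35, z, 18, 21, 4, w), (22, 35, z, 18, 23, 22, v), (22, 35, z, 18, 23, 3, d), (22, 35, z, 18, 23, 4, w), (22, 35, z, 18, 39, 22, v), (22, 35, z, 18, 39, 3, d), (22, 35, z, 18, 39, 4, w), (22, 35, z, 18, 4, 22, v), (22, 35, z, 18, 4, 3, d), (22, 35, z, 18, 4, 4, w), (22, 35, z, 18, 7, 22, v), (22, 35, z, 18, 7, 3, d), (22, 35, z, 18, 7, 4, w), (22, 8, w, 15, 21, 27, b), (22, 8, w, 15, 23, 27, b), (22, 8, w, 15, 39, 27, b), (22, 8, w, 15, 4, 27, b), (22, 8, w, 15, 7, 27, b), (3, 28, w, 14, 1, 27, b), (3, 28, w, 14, 16, 27, b), (3, 28, w, 14, 21, 27, b)}.
π[B, A, E, D, C]: project onto (B, A, E, D, C) → {(1, w, b, 28, 14), (16, w, b, 28, 14), (21, v, p, 34, 34), (21, w, b, 28, 14), (21, w, b, 8, 15), (21, z, d, 35, 18), (21, z, v, 35, 18), (21, z, w, 35, 18), (23, v, p, 34, 34), (23, w, b, 8, 15), (23, z, d, 35, 18), (23, z, v, 35, 18), (23, z, w, 35, 18), (39, v, p, 34, 34), (39, w, b, 8, 15), (39, z, d, 35, 18), (39, z, v, 35, 18), (39, z, w, 35, 18), (4, v, p, 34, 34), (4, w, b, 8, 15), (4, z, d, 35, 18), (4, z, v, 35, 18), (4, z, w, 35, 18), (7, v, p, 34, 34), (7, w, b, 8, 15), (7, z, d, 35, 18), (7, z, v, 35, 18), (7, z, w, 35, 18)}
σ[B = 4]: keep tuples satisfying B = 4 → {(4, v, p, 34, 34), (4, w, b, 8, 15), (4, z, d, 35, 18), (4, z, v, 35, 18), (4, z, w, 35, 18)}
π[B, C, E]: project onto (B, C, E) → {(4, 15, b), (4, 18, d), (4, 18, v), (4, 18, w), (4, 34, p)}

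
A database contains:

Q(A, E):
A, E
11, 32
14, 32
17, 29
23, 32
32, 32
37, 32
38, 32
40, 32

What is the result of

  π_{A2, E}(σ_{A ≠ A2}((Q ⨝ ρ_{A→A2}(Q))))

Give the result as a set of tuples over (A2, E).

{(11, 32), (14, 32), (23, 32), (32, 32), (37, 32), (38, 32), (40, 32)}

ρ[A→A2]: schema becomes (A2, E); tuples unchanged.
Joining Q and ρ_{A→A2}(Q) on E yields {(11, 32, 11), (11, 32, 14), (11, 32, 23), (11, 32, 32), (11, 32, 37), (11, 32, 38), (11, 32, 40), (14, 32, 11), (14, 32, 14), (14, 32, 23), (14, 32, 32), (14, 32, 37), (14, 32, 38), (14, 32, 40), (17, 29, 17), (23, 32, 11), (23, 32, 14), (23, 32, 23), (23, 32, 32), (23, 32, 37), (23, 32, 38), (23, 32, 40), (32, 32, 11), (32, 32, 14), (32, 32, 23), (32, 32, 32), (32, 32, 37), (32, 32, 38), (32, 32, 40), (37, 32, 11), (37, 32, 14), (37, 32, 23), (37, 32, 32), (37, 32, 37), (37, 32, 38), (37, 32, 40), (38, 32, 11), (38, 32, 14), (38, 32, 23), (38, 32, 32), (38, 32, 37), (38, 32, 38), (38, 32, 40), (40, 32, 11), (40, 32, 14), (40, 32, 23), (40, 32, 32), (40, 32, 37), (40, 32, 38), (40, 32, 40)}.
Filtering on A ≠ A2 leaves {(11, 32, 14), (11, 32, 23), (11, 32, 32), (11, 32, 37), (11, 32, 38), (11, 32, 40), (14, 32, 11), (14, 32, 23), (14, 32, 32), (14, 32, 37), (14, 32, 38), (14, 32, 40), (23, 32, 11), (23, 32, 14), (23, 32, 32), (23, 32, 37), (23, 32, 38), (23, 32, 40), (32, 32, 11), (32, 32, 14), (32, 32, 23), (32, 32, 37), (32, 32, 38), (32, 32, 40), (37, 32, 11), (37, 32, 14), (37, 32, 23), (37, 32, 32), (37, 32, 38), (37, 32, 40), (38, 32, 11), (38, 32, 14), (38, 32, 23), (38, 32, 32), (38, 32, 37), (38, 32, 40), (40, 32, 11), (40, 32, 14), (40, 32, 23), (40, 32, 32), (40, 32, 37), (40, 32, 38)}.
Keep only column(s) A2, E (35 duplicate(s) eliminated): {(11, 32), (14, 32), (23, 32), (32, 32), (37, 32), (38, 32), (40, 32)}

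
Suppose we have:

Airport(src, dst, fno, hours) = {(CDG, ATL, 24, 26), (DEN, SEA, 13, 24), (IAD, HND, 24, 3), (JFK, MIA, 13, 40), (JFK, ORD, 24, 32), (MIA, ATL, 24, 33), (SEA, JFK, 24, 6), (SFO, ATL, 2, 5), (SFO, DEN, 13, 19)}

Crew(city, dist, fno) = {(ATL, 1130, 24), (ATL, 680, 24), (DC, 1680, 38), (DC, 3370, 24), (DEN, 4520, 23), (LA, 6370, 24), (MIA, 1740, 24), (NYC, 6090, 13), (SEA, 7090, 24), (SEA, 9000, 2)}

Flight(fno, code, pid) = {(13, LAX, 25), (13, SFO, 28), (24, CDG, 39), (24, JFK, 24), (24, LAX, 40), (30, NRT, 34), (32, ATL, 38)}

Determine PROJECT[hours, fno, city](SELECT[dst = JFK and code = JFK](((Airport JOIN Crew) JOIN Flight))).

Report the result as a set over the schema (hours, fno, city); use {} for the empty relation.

{(6, 24, ATL), (6, 24, DC), (6, 24, LA), (6, 24, MIA), (6, 24, SEA)}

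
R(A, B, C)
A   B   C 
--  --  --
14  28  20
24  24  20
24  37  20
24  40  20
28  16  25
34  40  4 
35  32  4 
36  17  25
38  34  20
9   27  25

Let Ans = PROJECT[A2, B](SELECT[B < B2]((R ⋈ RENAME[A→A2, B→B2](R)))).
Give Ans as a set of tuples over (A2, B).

{(14, 24), (24, 24), (24, 28), (24, 34), (24, 37), (34, 32), (36, 16), (38, 24), (38, 28), (9, 16), (9, 17)}

ρ[A→A2, B→B2]: schema becomes (A2, B2, C); tuples unchanged.
R ⋈ RENAME[A→A2, B→B2](R) (natural join on C): {(14, 28, 20, 14, 28), (14, 28, 20, 24, 24), (14, 28, 20, 24, 37), (14, 28, 20, 24, 40), (14, 28, 20, 38, 34), (24, 24, 20, 14, 28), (24, 24, 20, 24, 24), (24, 24, 20, 24, 37), (24, 24, 20, 24, 40), (24, 24, 20, 38, 34), (24, 37, 20, 14, 28), (24, 37, 20, 24, 24), (24, 37, 20, 24, 37), (24, 37, 20, 24, 40), (24, 37, 20, 38, 34), (24, 40, 20, 14, 28), (24, 40, 20, 24, 24), (24, 40, 20, 24, 37), (24, 40, 20, 24, 40), (24, 40, 20, 38, 34), (28, 16, 25, 28, 16), (28, 16, 25, 36, 17), (28, 16, 25, 9, 27), (34, 40, 4, 34, 40), (34, 40, 4, 35, 32), (35, 32, 4, 34, 40), (35, 32, 4, 35, 32), (36, 17, 25, 28, 16), (36, 17, 25, 36, 17), (36, 17, 25, 9, 27), (38, 34, 20, 14, 28), (38, 34, 20, 24, 24), (38, 34, 20, 24, 37), (38, 34, 20, 24, 40), (38, 34, 20, 38, 34), (9, 27, 25, 28, 16), (9, 27, 25, 36, 17), (9, 27, 25, 9, 27)}
σ[B < B2]: keep tuples satisfying B < B2 → {(14, 28, 20, 24, 37), (14, 28, 20, 24, 40), (14, 28, 20, 38, 34), (24, 24, 20, 14, 28), (24, 24, 20, 24, 37), (24, 24, 20, 24, 40), (24, 24, 20, 38, 34), (24, 37, 20, 24, 40), (28, 16, 25, 36, 17), (28, 16, 25, 9, 27), (35, 32, 4, 34, 40), (36, 17, 25, 9, 27), (38, 34, 20, 24, 37), (38, 34, 20, 24, 40)}
π[A2, B]: project onto (A2, B) (3 duplicate(s) eliminated) → {(14, 24), (24, 24), (24, 28), (24, 34), (24, 37), (34, 32), (36, 16), (38, 24), (38, 28), (9, 16), (9, 17)}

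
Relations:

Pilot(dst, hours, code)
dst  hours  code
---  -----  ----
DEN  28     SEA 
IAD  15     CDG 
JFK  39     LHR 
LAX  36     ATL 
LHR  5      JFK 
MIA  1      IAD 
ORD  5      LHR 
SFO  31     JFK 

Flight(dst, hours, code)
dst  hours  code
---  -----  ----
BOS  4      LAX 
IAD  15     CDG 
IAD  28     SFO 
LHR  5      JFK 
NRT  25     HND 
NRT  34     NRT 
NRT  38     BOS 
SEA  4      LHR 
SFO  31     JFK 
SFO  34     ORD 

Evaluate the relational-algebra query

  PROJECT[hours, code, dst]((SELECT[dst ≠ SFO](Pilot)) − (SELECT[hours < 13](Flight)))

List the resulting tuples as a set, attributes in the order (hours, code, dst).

σ[dst ≠ SFO]: keep tuples satisfying dst ≠ SFO → {(DEN, 28, SEA), (IAD, 15, CDG), (JFK, 39, LHR), (LAX, 36, ATL), (LHR, 5, JFK), (MIA, 1, IAD), (ORD, 5, LHR)}
σ[hours < 13]: keep tuples satisfying hours < 13 → {(BOS, 4, LAX), (LHR, 5, JFK), (SEA, 4, LHR)}
Taking the difference: {(DEN, 28, SEA), (IAD, 15, CDG), (JFK, 39, LHR), (LAX, 36, ATL), (MIA, 1, IAD), (ORD, 5, LHR)}
Keep only column(s) hours, code, dst: {(1, IAD, MIA), (15, CDG, IAD), (28, SEA, DEN), (36, ATL, LAX), (39, LHR, JFK), (5, LHR, ORD)}

{(1, IAD, MIA), (15, CDG, IAD), (28, SEA, DEN), (36, ATL, LAX), (39, LHR, JFK), (5, LHR, ORD)}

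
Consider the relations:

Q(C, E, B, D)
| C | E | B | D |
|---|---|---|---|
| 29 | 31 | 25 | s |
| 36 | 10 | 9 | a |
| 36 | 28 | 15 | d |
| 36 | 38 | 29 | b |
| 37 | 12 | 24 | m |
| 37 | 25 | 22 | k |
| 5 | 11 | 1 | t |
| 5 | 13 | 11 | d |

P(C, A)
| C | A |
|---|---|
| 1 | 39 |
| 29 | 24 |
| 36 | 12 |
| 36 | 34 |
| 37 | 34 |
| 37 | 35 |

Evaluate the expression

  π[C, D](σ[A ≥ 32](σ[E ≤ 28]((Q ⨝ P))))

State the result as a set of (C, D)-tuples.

Natural join on C: {(29, 31, 25, s, 24), (36, 10, 9, a, 12), (36, 10, 9, a, 34), (36, 28, 15, d, 12), (36, 28, 15, d, 34), (36, 38, 29, b, 12), (36, 38, 29, b, 34), (37, 12, 24, m, 34), (37, 12, 24, m, 35), (37, 25, 22, k, 34), (37, 25, 22, k, 35)}
Filtering on E ≤ 28 leaves {(36, 10, 9, a, 12), (36, 10, 9, a, 34), (36, 28, 15, d, 12), (36, 28, 15, d, 34), (37, 12, 24, m, 34), (37, 12, 24, m, 35), (37, 25, 22, k, 34), (37, 25, 22, k, 35)}.
Filtering on A ≥ 32 leaves {(36, 10, 9, a, 34), (36, 28, 15, d, 34), (37, 12, 24, m, 34), (37, 12, 24, m, 35), (37, 25, 22, k, 34), (37, 25, 22, k, 35)}.
Keep only column(s) C, D (2 duplicate(s) eliminated): {(36, a), (36, d), (37, k), (37, m)}

{(36, a), (36, d), (37, k), (37, m)}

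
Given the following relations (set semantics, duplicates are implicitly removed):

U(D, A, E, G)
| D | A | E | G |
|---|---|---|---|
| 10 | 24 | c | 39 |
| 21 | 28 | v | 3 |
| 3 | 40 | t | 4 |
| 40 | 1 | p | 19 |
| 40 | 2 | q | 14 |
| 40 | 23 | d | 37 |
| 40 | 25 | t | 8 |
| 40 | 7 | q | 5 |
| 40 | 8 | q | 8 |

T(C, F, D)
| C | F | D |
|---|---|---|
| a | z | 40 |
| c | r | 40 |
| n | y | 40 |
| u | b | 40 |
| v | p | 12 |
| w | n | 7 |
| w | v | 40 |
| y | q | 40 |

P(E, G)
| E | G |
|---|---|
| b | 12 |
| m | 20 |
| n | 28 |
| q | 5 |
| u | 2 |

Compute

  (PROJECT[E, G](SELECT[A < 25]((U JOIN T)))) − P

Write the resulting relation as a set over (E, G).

{(d, 37), (p, 19), (q, 14), (q, 8)}

Joining U and T on D yields {(40, 1, p, 19, a, z), (40, 1, p, 19, c, r), (40, 1, p, 19, n, y), (40, 1, p, 19, u, b), (40, 1, p, 19, w, v), (40, 1, p, 19, y, q), (40, 2, q, 14, a, z), (40, 2, q, 14, c, r), (40, 2, q, 14, n, y), (40, 2, q, 14, u, b), (40, 2, q, 14, w, v), (40, 2, q, 14, y, q), (40, 23, d, 37, a, z), (40, 23, d, 37, c, r), (40, 23, d, 37, n, y), (40, 23, d, 37, u, b), (40, 23, d, 37, w, v), (40, 23, d, 37, y, q), (40, 25, t, 8, a, z), (40, 25, t, 8, c, r), (40, 25, t, 8, n, y), (40, 25, t, 8, u, b), (40, 25, t, 8, w, v), (40, 25, t, 8, y, q), (40, 7, q, 5, a, z), (40, 7, q, 5, c, r), (40, 7, q, 5, n, y), (40, 7, q, 5, u, b), (40, 7, q, 5, w, v), (40, 7, q, 5, y, q), (40, 8, q, 8, a, z), (40, 8, q, 8, c, r), (40, 8, q, 8, n, y), (40, 8, q, 8, u, b), (40, 8, q, 8, w, v), (40, 8, q, 8, y, q)}.
Selection A < 25: {(40, 1, p, 19, a, z), (40, 1, p, 19, c, r), (40, 1, p, 19, n, y), (40, 1, p, 19, u, b), (40, 1, p, 19, w, v), (40, 1, p, 19, y, q), (40, 2, q, 14, a, z), (40, 2, q, 14, c, r), (40, 2, q, 14, n, y), (40, 2, q, 14, u, b), (40, 2, q, 14, w, v), (40, 2, q, 14, y, q), (40, 23, d, 37, a, z), (40, 23, d, 37, c, r), (40, 23, d, 37, n, y), (40, 23, d, 37, u, b), (40, 23, d, 37, w, v), (40, 23, d, 37, y, q), (40, 7, q, 5, a, z), (40, 7, q, 5, c, r), (40, 7, q, 5, n, y), (40, 7, q, 5, u, b), (40, 7, q, 5, w, v), (40, 7, q, 5, y, q), (40, 8, q, 8, a, z), (40, 8, q, 8, c, r), (40, 8, q, 8, n, y), (40, 8, q, 8, u, b), (40, 8, q, 8, w, v), (40, 8, q, 8, y, q)}
π[E, G]: project onto (E, G) (25 duplicate(s) eliminated) → {(d, 37), (p, 19), (q, 14), (q, 5), (q, 8)}
Set difference of the two operands is {(d, 37), (p, 19), (q, 14), (q, 8)}.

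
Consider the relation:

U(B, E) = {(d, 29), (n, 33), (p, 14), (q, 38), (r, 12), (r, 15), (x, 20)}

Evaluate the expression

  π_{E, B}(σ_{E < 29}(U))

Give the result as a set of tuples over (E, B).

σ[E < 29]: keep tuples satisfying E < 29 → {(p, 14), (r, 12), (r, 15), (x, 20)}
Keep only column(s) E, B: {(12, r), (14, p), (15, r), (20, x)}

{(12, r), (14, p), (15, r), (20, x)}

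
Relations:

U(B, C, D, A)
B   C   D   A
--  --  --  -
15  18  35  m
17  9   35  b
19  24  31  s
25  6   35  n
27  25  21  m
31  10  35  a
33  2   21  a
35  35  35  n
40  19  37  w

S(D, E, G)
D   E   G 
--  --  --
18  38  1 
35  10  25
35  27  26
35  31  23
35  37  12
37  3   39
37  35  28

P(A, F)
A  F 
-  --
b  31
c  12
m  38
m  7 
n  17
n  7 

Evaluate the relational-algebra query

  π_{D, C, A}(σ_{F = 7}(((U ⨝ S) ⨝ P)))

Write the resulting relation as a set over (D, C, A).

Joining U and S on D yields {(15, 18, 35, m, 10, 25), (15, 18, 35, m, 27, 26), (15, 18, 35, m, 31, 23), (15, 18, 35, m, 37, 12), (17, 9, 35, b, 10, 25), (17, 9, 35, b, 27, 26), (17, 9, 35, b, 31, 23), (17, 9, 35, b, 37, 12), (25, 6, 35, n, 10, 25), (25, 6, 35, n, 27, 26), (25, 6, 35, n, 31, 23), (25, 6, 35, n, 37, 12), (31, 10, 35, a, 10, 25), (31, 10, 35, a, 27, 26), (31, 10, 35, a, 31, 23), (31, 10, 35, a, 37, 12), (35, 35, 35, n, 10, 25), (35, 35, 35, n, 27, 26), (35, 35, 35, n, 31, 23), (35, 35, 35, n, 37, 12), (40, 19, 37, w, 3, 39), (40, 19, 37, w, 35, 28)}.
Joining (U ⨝ S) and P on A yields {(15, 18, 35, m, 10, 25, 38), (15, 18, 35, m, 10, 25, 7), (15, 18, 35, m, 27, 26, 38), (15, 18, 35, m, 27, 26, 7), (15, 18, 35, m, 31, 23, 38), (15, 18, 35, m, 31, 23, 7), (15, 18, 35, m, 37, 12, 38), (15, 18, 35, m, 37, 12, 7), (17, 9, 35, b, 10, 25, 31), (17, 9, 35, b, 27, 26, 31), (17, 9, 35, b, 31, 23, 31), (17, 9, 35, b, 37, 12, 31), (25, 6, 35, n, 10, 25, 17), (25, 6, 35, n, 10, 25, 7), (25, 6, 35, n, 27, 26, 17), (25, 6, 35, n, 27, 26, 7), (25, 6, 35, n, 31, 23, 17), (25, 6, 35, n, 31, 23, 7), (25, 6, 35, n, 37, 12, 17), (25, 6, 35, n, 37, 12, 7), (35, 35, 35, n, 10, 25, 17), (35, 35, 35, n, 10, 25, 7), (35, 35, 35, n, 27, 26, 17), (35, 35, 35, n, 27, 26, 7), (35, 35, 35, n, 31, 23, 17), (35, 35, 35, n, 31, 23, 7), (35, 35, 35, n, 37, 12, 17), (35, 35, 35, n, 37, 12, 7)}.
Selection F = 7: {(15, 18, 35, m, 10, 25, 7), (15, 18, 35, m, 27, 26, 7), (15, 18, 35, m, 31, 23, 7), (15, 18, 35, m, 37, 12, 7), (25, 6, 35, n, 10, 25, 7), (25, 6, 35, n, 27, 26, 7), (25, 6, 35, n, 31, 23, 7), (25, 6, 35, n, 37, 12, 7), (35, 35, 35, n, 10, 25, 7), (35, 35, 35, n, 27, 26, 7), (35, 35, 35, n, 31, 23, 7), (35, 35, 35, n, 37, 12, 7)}
π[D, C, A]: project onto (D, C, A) (9 duplicate(s) eliminated) → {(35, 18, m), (35, 35, n), (35, 6, n)}

{(35, 18, m), (35, 35, n), (35, 6, n)}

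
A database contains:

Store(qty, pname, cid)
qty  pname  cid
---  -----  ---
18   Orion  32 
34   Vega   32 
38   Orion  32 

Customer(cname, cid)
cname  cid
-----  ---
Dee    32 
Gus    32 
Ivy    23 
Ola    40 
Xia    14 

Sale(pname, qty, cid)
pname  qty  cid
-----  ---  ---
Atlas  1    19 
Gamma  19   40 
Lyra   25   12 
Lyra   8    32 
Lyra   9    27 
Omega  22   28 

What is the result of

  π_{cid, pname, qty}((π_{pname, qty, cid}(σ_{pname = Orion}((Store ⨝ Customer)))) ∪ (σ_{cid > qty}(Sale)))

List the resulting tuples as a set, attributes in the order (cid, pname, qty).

Store ⋈ Customer (natural join on cid): {(18, Orion, 32, Dee), (18, Orion, 32, Gus), (34, Vega, 32, Dee), (34, Vega, 32, Gus), (38, Orion, 32, Dee), (38, Orion, 32, Gus)}
Selection pname = Orion: {(18, Orion, 32, Dee), (18, Orion, 32, Gus), (38, Orion, 32, Dee), (38, Orion, 32, Gus)}
π_{pname, qty, cid} gives {(Orion, 18, 32), (Orion, 38, 32)} (2 duplicate(s) eliminated).
Selection cid > qty: {(Atlas, 1, 19), (Gamma, 19, 40), (Lyra, 8, 32), (Lyra, 9, 27), (Omega, 22, 28)}
Union: {(Orion, 18, 32), (Orion, 38, 32)} with {(Atlas, 1, 19), (Gamma, 19, 40), (Lyra, 8, 32), (Lyra, 9, 27), (Omega, 22, 28)} → {(Atlas, 1, 19), (Gamma, 19, 40), (Lyra, 8, 32), (Lyra, 9, 27), (Omega, 22, 28), (Orion, 18, 32), (Orion, 38, 32)}
π_{cid, pname, qty} gives {(19, Atlas, 1), (27, Lyra, 9), (28, Omega, 22), (32, Lyra, 8), (32, Orion, 18), (32, Orion, 38), (40, Gamma, 19)}.

{(19, Atlas, 1), (27, Lyra, 9), (28, Omega, 22), (32, Lyra, 8), (32, Orion, 18), (32, Orion, 38), (40, Gamma, 19)}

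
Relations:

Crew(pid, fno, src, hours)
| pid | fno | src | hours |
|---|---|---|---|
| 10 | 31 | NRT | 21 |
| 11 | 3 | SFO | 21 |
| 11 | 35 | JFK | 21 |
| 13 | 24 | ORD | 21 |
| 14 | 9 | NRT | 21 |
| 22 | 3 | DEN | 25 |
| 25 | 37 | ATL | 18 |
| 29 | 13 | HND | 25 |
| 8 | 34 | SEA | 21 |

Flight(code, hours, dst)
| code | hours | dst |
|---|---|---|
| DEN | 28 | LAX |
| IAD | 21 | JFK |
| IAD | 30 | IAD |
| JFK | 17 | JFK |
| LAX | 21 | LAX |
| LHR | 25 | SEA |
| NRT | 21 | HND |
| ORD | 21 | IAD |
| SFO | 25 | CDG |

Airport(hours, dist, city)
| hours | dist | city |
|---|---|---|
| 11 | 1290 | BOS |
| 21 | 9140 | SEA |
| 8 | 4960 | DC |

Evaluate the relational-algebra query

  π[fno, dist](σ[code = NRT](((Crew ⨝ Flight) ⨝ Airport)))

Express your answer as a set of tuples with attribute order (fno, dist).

{(24, 9140), (3, 9140), (31, 9140), (34, 9140), (35, 9140), (9, 9140)}

Crew ⋈ Flight (natural join on hours): {(10, 31, NRT, 21, IAD, JFK), (10, 31, NRT, 21, LAX, LAX), (10, 31, NRT, 21, NRT, HND), (10, 31, NRT, 21, ORD, IAD), (11, 3, SFO, 21, IAD, JFK), (11, 3, SFO, 21, LAX, LAX), (11, 3, SFO, 21, NRT, HND), (11, 3, SFO, 21, ORD, IAD), (11, 35, JFK, 21, IAD, JFK), (11, 35, JFK, 21, LAX, LAX), (11, 35, JFK, 21, NRT, HND), (11, 35, JFK, 21, ORD, IAD), (13, 24, ORD, 21, IAD, JFK), (13, 24, ORD, 21, LAX, LAX), (13, 24, ORD, 21, NRT, HND), (13, 24, ORD, 21, ORD, IAD), (14, 9, NRT, 21, IAD, JFK), (14, 9, NRT, 21, LAX, LAX), (14, 9, NRT, 21, NRT, HND), (14, 9, NRT, 21, ORD, IAD), (22, 3, DEN, 25, LHR, SEA), (22, 3, DEN, 25, SFO, CDG), (29, 13, HND, 25, LHR, SEA), (29, 13, HND, 25, SFO, CDG), (8, 34, SEA, 21, IAD, JFK), (8, 34, SEA, 21, LAX, LAX), (8, 34, SEA, 21, NRT, HND), (8, 34, SEA, 21, ORD, IAD)}
(Crew ⨝ Flight) ⋈ Airport (natural join on hours): {(10, 31, NRT, 21, IAD, JFK, 9140, SEA), (10, 31, NRT, 21, LAX, LAX, 9140, SEA), (10, 31, NRT, 21, NRT, HND, 9140, SEA), (10, 31, NRT, 21, ORD, IAD, 9140, SEA), (11, 3, SFO, 21, IAD, JFK, 9140, SEA), (11, 3, SFO, 21, LAX, LAX, 9140, SEA), (11, 3, SFO, 21, NRT, HND, 9140, SEA), (11, 3, SFO, 21, ORD, IAD, 9140, SEA), (11, 35, JFK, 21, IAD, JFK, 9140, SEA), (11, 35, JFK, 21, LAX, LAX, 9140, SEA), (11, 35, JFK, 21, NRT, HND, 9140, SEA), (11, 35, JFK, 21, ORD, IAD, 9140, SEA), (13, 24, ORD, 21, IAD, JFK, 9140, SEA), (13, 24, ORD, 21, LAX, LAX, 9140, SEA), (13, 24, ORD, 21, NRT, HND, 9140, SEA), (13, 24, ORD, 21, ORD, IAD, 9140, SEA), (14, 9, NRT, 21, IAD, JFK, 9140, SEA), (14, 9, NRT, 21, LAX, LAX, 9140, SEA), (14, 9, NRT, 21, NRT, HND, 9140, SEA), (14, 9, NRT, 21, ORD, IAD, 9140, SEA), (8, 34, SEA, 21, IAD, JFK, 9140, SEA), (8, 34, SEA, 21, LAX, LAX, 9140, SEA), (8, 34, SEA, 21, NRT, HND, 9140, SEA), (8, 34, SEA, 21, ORD, IAD, 9140, SEA)}
Apply σ_{code = NRT}; surviving tuples: {(10, 31, NRT, 21, NRT, HND, 9140, SEA), (11, 3, SFO, 21, NRT, HND, 9140, SEA), (11, 35, JFK, 21, NRT, HND, 9140, SEA), (13, 24, ORD, 21, NRT, HND, 9140, SEA), (14, 9, NRT, 21, NRT, HND, 9140, SEA), (8, 34, SEA, 21, NRT, HND, 9140, SEA)}
Keep only column(s) fno, dist: {(24, 9140), (3, 9140), (31, 9140), (34, 9140), (35, 9140), (9, 9140)}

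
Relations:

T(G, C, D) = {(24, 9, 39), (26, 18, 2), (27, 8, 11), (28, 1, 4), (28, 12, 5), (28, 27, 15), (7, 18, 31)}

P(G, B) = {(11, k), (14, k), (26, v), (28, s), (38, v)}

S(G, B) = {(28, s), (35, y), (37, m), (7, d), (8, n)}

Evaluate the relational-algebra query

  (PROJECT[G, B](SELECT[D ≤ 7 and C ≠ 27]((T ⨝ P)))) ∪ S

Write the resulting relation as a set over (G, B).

{(26, v), (28, s), (35, y), (37, m), (7, d), (8, n)}

Natural join on G: {(26, 18, 2, v), (28, 1, 4, s), (28, 12, 5, s), (28, 27, 15, s)}
Filtering on D ≤ 7 and C ≠ 27 leaves {(26, 18, 2, v), (28, 1, 4, s), (28, 12, 5, s)}.
Projecting to G, B (1 duplicate(s) eliminated): {(26, v), (28, s)}
Union: {(26, v), (28, s)} with {(28, s), (35, y), (37, m), (7, d), (8, n)} → {(26, v), (28, s), (35, y), (37, m), (7, d), (8, n)}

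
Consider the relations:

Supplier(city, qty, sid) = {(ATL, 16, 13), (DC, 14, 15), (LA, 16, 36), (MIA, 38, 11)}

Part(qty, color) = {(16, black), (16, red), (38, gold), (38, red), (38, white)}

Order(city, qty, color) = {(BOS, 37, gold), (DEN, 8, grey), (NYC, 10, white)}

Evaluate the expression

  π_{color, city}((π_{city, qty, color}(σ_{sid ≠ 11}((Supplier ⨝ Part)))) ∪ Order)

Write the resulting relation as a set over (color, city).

Supplier ⋈ Part (natural join on qty): {(ATL, 16, 13, black), (ATL, 16, 13, red), (LA, 16, 36, black), (LA, 16, 36, red), (MIA, 38, 11, gold), (MIA, 38, 11, red), (MIA, 38, 11, white)}
Selection sid ≠ 11: {(ATL, 16, 13, black), (ATL, 16, 13, red), (LA, 16, 36, black), (LA, 16, 36, red)}
π_{city, qty, color} gives {(ATL, 16, black), (ATL, 16, red), (LA, 16, black), (LA, 16, red)}.
Set union of the two operands is {(ATL, 16, black), (ATL, 16, red), (BOS, 37, gold), (DEN, 8, grey), (LA, 16, black), (LA, 16, red), (NYC, 10, white)}.
π_{color, city} gives {(black, ATL), (black, LA), (gold, BOS), (grey, DEN), (red, ATL), (red, LA), (white, NYC)}.

{(black, ATL), (black, LA), (gold, BOS), (grey, DEN), (red, ATL), (red, LA), (white, NYC)}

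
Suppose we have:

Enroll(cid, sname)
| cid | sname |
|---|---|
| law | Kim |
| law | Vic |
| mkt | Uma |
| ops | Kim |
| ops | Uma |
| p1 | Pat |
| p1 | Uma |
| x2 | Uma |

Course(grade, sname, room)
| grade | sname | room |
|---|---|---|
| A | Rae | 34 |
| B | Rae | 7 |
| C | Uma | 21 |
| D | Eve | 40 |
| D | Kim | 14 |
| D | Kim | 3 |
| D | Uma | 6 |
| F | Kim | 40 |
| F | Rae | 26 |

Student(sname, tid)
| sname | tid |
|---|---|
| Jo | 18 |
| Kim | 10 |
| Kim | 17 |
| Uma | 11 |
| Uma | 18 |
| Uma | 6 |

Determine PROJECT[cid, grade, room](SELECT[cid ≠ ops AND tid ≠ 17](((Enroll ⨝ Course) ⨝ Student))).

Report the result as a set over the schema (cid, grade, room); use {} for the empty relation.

Joining Enroll and Course on sname yields {(law, Kim, D, 14), (law, Kim, D, 3), (law, Kim, F, 40), (mkt, Uma, C, 21), (mkt, Uma, D, 6), (ops, Kim, D, 14), (ops, Kim, D, 3), (ops, Kim, F, 40), (ops, Uma, C, 21), (ops, Uma, D, 6), (p1, Uma, C, 21), (p1, Uma, D, 6), (x2, Uma, C, 21), (x2, Uma, D, 6)}.
Joining (Enroll ⨝ Course) and Student on sname yields {(law, Kim, D, 14, 10), (law, Kim, D, 14, 17), (law, Kim, D, 3, 10), (law, Kim, D, 3, 17), (law, Kim, F, 40, 10), (law, Kim, F, 40, 17), (mkt, Uma, C, 21, 11), (mkt, Uma, C, 21, 18), (mkt, Uma, C, 21, 6), (mkt, Uma, D, 6, 11), (mkt, Uma, D, 6, 18), (mkt, Uma, D, 6, 6), (ops, Kim, D, 14, 10), (ops, Kim, D, 14, 17), (ops, Kim, D, 3, 10), (ops, Kim, D, 3, 17), (ops, Kim, F, 40, 10), (ops, Kim, F, 40, 17), (ops, Uma, C, 21, 11), (ops, Uma, C, 21, 18), (ops, Uma, C, 21, 6), (ops, Uma, D, 6, 11), (ops, Uma, D, 6, 18), (ops, Uma, D, 6, 6), (p1, Uma, C, 21, 11), (p1, Uma, C, 21, 18), (p1, Uma, C, 21, 6), (p1, Uma, D, 6, 11), (p1, Uma, D, 6, 18), (p1, Uma, D, 6, 6), (x2, Uma, C, 21, 11), (x2, Uma, C, 21, 18), (x2, Uma, C, 21, 6), (x2, Uma, D, 6, 11), (x2, Uma, D, 6, 18), (x2, Uma, D, 6, 6)}.
Apply σ_{cid ≠ ops AND tid ≠ 17}; surviving tuples: {(law, Kim, D, 14, 10), (law, Kim, D, 3, 10), (law, Kim, F, 40, 10), (mkt, Uma, C, 21, 11), (mkt, Uma, C, 21, 18), (mkt, Uma, C, 21, 6), (mkt, Uma, D, 6, 11), (mkt, Uma, D, 6, 18), (mkt, Uma, D, 6, 6), (p1, Uma, C, 21, 11), (p1, Uma, C, 21, 18), (p1, Uma, C, 21, 6), (p1, Uma, D, 6, 11), (p1, Uma, D, 6, 18), (p1, Uma, D, 6, 6), (x2, Uma, C, 21, 11), (x2, Uma, C, 21, 18), (x2, Uma, C, 21, 6), (x2, Uma, D, 6, 11), (x2, Uma, D, 6, 18), (x2, Uma, D, 6, 6)}
Keep only column(s) cid, grade, room (12 duplicate(s) eliminated): {(law, D, 14), (law, D, 3), (law, F, 40), (mkt, C, 21), (mkt, D, 6), (p1, C, 21), (p1, D, 6), (x2, C, 21), (x2, D, 6)}

{(law, D, 14), (law, D, 3), (law, F, 40), (mkt, C, 21), (mkt, D, 6), (p1, C, 21), (p1, D, 6), (x2, C, 21), (x2, D, 6)}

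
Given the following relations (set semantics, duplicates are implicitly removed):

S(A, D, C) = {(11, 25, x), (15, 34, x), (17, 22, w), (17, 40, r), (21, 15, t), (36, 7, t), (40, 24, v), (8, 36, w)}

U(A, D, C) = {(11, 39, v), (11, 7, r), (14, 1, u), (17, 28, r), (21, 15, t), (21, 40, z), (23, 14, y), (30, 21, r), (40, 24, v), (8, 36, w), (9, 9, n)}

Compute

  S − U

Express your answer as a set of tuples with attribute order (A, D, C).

{(11, 25, x), (15, 34, x), (17, 22, w), (17, 40, r), (36, 7, t)}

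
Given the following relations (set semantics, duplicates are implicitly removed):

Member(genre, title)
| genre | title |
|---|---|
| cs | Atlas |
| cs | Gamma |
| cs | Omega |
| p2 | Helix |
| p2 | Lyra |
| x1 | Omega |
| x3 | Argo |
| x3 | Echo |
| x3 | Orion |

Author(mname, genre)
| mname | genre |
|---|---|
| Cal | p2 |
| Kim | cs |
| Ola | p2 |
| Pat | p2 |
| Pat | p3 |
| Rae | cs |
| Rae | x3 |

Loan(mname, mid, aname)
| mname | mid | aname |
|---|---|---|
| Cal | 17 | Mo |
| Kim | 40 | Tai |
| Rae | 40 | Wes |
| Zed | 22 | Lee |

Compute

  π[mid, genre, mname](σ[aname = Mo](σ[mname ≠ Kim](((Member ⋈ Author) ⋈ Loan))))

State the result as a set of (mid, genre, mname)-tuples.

Joining Member and Author on genre yields {(cs, Atlas, Kim), (cs, Atlas, Rae), (cs, Gamma, Kim), (cs, Gamma, Rae), (cs, Omega, Kim), (cs, Omega, Rae), (p2, Helix, Cal), (p2, Helix, Ola), (p2, Helix, Pat), (p2, Lyra, Cal), (p2, Lyra, Ola), (p2, Lyra, Pat), (x3, Argo, Rae), (x3, Echo, Rae), (x3, Orion, Rae)}.
Joining (Member ⋈ Author) and Loan on mname yields {(cs, Atlas, Kim, 40, Tai), (cs, Atlas, Rae, 40, Wes), (cs, Gamma, Kim, 40, Tai), (cs, Gamma, Rae, 40, Wes), (cs, Omega, Kim, 40, Tai), (cs, Omega, Rae, 40, Wes), (p2, Helix, Cal, 17, Mo), (p2, Lyra, Cal, 17, Mo), (x3, Argo, Rae, 40, Wes), (x3, Echo, Rae, 40, Wes), (x3, Orion, Rae, 40, Wes)}.
Filtering on mname ≠ Kim leaves {(cs, Atlas, Rae, 40, Wes), (cs, Gamma, Rae, 40, Wes), (cs, Omega, Rae, 40, Wes), (p2, Helix, Cal, 17, Mo), (p2, Lyra, Cal, 17, Mo), (x3, Argo, Rae, 40, Wes), (x3, Echo, Rae, 40, Wes), (x3, Orion, Rae, 40, Wes)}.
Filtering on aname = Mo leaves {(p2, Helix, Cal, 17, Mo), (p2, Lyra, Cal, 17, Mo)}.
Projecting to mid, genre, mname (1 duplicate(s) eliminated): {(17, p2, Cal)}

{(17, p2, Cal)}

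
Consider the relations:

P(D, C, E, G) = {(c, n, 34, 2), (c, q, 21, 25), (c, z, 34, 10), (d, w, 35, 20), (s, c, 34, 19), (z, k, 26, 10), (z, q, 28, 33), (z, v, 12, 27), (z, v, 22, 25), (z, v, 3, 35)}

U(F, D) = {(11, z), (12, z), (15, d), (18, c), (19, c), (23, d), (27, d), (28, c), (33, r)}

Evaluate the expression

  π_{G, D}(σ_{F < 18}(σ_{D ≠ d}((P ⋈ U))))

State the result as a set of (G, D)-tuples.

Natural join on D: {(c, n, 34, 2, 18), (c, n, 34, 2, 19), (c, n, 34, 2, 28), (c, q, 21, 25, 18), (c, q, 21, 25, 19), (c, q, 21, 25, 28), (c, z, 34, 10, 18), (c, z, 34, 10, 19), (c, z, 34, 10, 28), (d, w, 35, 20, 15), (d, w, 35, 20, 23), (d, w, 35, 20, 27), (z, k, 26, 10, 11), (z, k, 26, 10, 12), (z, q, 28, 33, 11), (z, q, 28, 33, 12), (z, v, 12, 27, 11), (z, v, 12, 27, 12), (z, v, 22, 25, 11), (z, v, 22, 25, 12), (z, v, 3, 35, 11), (z, v, 3, 35, 12)}
Apply σ_{D ≠ d}; surviving tuples: {(c, n, 34, 2, 18), (c, n, 34, 2, 19), (c, n, 34, 2, 28), (c, q, 21, 25, 18), (c, q, 21, 25, 19), (c, q, 21, 25, 28), (c, z, 34, 10, 18), (c, z, 34, 10, 19), (c, z, 34, 10, 28), (z, k, 26, 10, 11), (z, k, 26, 10, 12), (z, q, 28, 33, 11), (z, q, 28, 33, 12), (z, v, 12, 27, 11), (z, v, 12, 27, 12), (z, v, 22, 25, 11), (z, v, 22, 25, 12), (z, v, 3, 35, 11), (z, v, 3, 35, 12)}
Apply σ_{F < 18}; surviving tuples: {(z, k, 26, 10, 11), (z, k, 26, 10, 12), (z, q, 28, 33, 11), (z, q, 28, 33, 12), (z, v, 12, 27, 11), (z, v, 12, 27, 12), (z, v, 22, 25, 11), (z, v, 22, 25, 12), (z, v, 3, 35, 11), (z, v, 3, 35, 12)}
π_{G, D} gives {(10, z), (25, z), (27, z), (33, z), (35, z)} (5 duplicate(s) eliminated).

{(10, z), (25, z), (27, z), (33, z), (35, z)}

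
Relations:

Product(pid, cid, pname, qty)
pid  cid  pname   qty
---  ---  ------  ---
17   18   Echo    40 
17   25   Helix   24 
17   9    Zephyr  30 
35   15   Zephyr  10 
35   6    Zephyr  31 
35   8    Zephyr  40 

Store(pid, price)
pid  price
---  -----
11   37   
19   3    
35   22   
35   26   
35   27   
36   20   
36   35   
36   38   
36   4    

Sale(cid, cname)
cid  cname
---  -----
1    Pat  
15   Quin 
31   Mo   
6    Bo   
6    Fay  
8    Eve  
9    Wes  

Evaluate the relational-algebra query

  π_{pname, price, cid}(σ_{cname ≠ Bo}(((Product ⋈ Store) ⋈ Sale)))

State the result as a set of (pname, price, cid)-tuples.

Product ⋈ Store (natural join on pid): {(35, 15, Zephyr, 10, 22), (35, 15, Zephyr, 10, 26), (35, 15, Zephyr, 10, 27), (35, 6, Zephyr, 31, 22), (35, 6, Zephyr, 31, 26), (35, 6, Zephyr, 31, 27), (35, 8, Zephyr, 40, 22), (35, 8, Zephyr, 40, 26), (35, 8, Zephyr, 40, 27)}
(Product ⋈ Store) ⋈ Sale (natural join on cid): {(35, 15, Zephyr, 10, 22, Quin), (35, 15, Zephyr, 10, 26, Quin), (35, 15, Zephyr, 10, 27, Quin), (35, 6, Zephyr, 31, 22, Bo), (35, 6, Zephyr, 31, 22, Fay), (35, 6, Zephyr, 31, 26, Bo), (35, 6, Zephyr, 31, 26, Fay), (35, 6, Zephyr, 31, 27, Bo), (35, 6, Zephyr, 31, 27, Fay), (35, 8, Zephyr, 40, 22, Eve), (35, 8, Zephyr, 40, 26, Eve), (35, 8, Zephyr, 40, 27, Eve)}
σ[cname ≠ Bo]: keep tuples satisfying cname ≠ Bo → {(35, 15, Zephyr, 10, 22, Quin), (35, 15, Zephyr, 10, 26, Quin), (35, 15, Zephyr, 10, 27, Quin), (35, 6, Zephyr, 31, 22, Fay), (35, 6, Zephyr, 31, 26, Fay), (35, 6, Zephyr, 31, 27, Fay), (35, 8, Zephyr, 40, 22, Eve), (35, 8, Zephyr, 40, 26, Eve), (35, 8, Zephyr, 40, 27, Eve)}
π[pname, price, cid]: project onto (pname, price, cid) → {(Zephyr, 22, 15), (Zephyr, 22, 6), (Zephyr, 22, 8), (Zephyr, 26, 15), (Zephyr, 26, 6), (Zephyr, 26, 8), (Zephyr, 27, 15), (Zephyr, 27, 6), (Zephyr, 27, 8)}

{(Zephyr, 22, 15), (Zephyr, 22, 6), (Zephyr, 22, 8), (Zephyr, 26, 15), (Zephyr, 26, 6), (Zephyr, 26, 8), (Zephyr, 27, 15), (Zephyr, 27, 6), (Zephyr, 27, 8)}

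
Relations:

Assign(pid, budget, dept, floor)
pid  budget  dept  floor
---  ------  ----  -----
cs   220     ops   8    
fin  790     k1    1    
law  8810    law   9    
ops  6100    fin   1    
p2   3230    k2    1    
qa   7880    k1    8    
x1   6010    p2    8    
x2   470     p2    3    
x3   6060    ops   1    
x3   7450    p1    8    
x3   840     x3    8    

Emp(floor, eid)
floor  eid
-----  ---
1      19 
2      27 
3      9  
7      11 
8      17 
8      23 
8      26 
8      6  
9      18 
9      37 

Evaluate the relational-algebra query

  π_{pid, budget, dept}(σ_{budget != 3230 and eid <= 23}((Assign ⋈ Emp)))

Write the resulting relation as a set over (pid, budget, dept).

{(cs, 220, ops), (fin, 790, k1), (law, 8810, law), (ops, 6100, fin), (qa, 7880, k1), (x1, 6010, p2), (x2, 470, p2), (x3, 6060, ops), (x3, 7450, p1), (x3, 840, x3)}

Assign ⋈ Emp (natural join on floor): {(cs, 220, ops, 8, 17), (cs, 220, ops, 8, 23), (cs, 220, ops, 8, 26), (cs, 220, ops, 8, 6), (fin, 790, k1, 1, 19), (law, 8810, law, 9, 18), (law, 8810, law, 9, 37), (ops, 6100, fin, 1, 19), (p2, 3230, k2, 1, 19), (qa, 7880, k1, 8, 17), (qa, 7880, k1, 8, 23), (qa, 7880, k1, 8, 26), (qa, 7880, k1, 8, 6), (x1, 6010, p2, 8, 17), (x1, 6010, p2, 8, 23), (x1, 6010, p2, 8, 26), (x1, 6010, p2, 8, 6), (x2, 470, p2, 3, 9), (x3, 6060, ops, 1, 19), (x3, 7450, p1, 8, 17), (x3, 7450, p1, 8, 23), (x3, 7450, p1, 8, 26), (x3, 7450, p1, 8, 6), (x3, 840, x3, 8, 17), (x3, 840, x3, 8, 23), (x3, 840, x3, 8, 26), (x3, 840, x3, 8, 6)}
Filtering on budget != 3230 and eid <= 23 leaves {(cs, 220, ops, 8, 17), (cs, 220, ops, 8, 23), (cs, 220, ops, 8, 6), (fin, 790, k1, 1, 19), (law, 8810, law, 9, 18), (ops, 6100, fin, 1, 19), (qa, 7880, k1, 8, 17), (qa, 7880, k1, 8, 23), (qa, 7880, k1, 8, 6), (x1, 6010, p2, 8, 17), (x1, 6010, p2, 8, 23), (x1, 6010, p2, 8, 6), (x2, 470, p2, 3, 9), (x3, 6060, ops, 1, 19), (x3, 7450, p1, 8, 17), (x3, 7450, p1, 8, 23), (x3, 7450, p1, 8, 6), (x3, 840, x3, 8, 17), (x3, 840, x3, 8, 23), (x3, 840, x3, 8, 6)}.
Projecting to pid, budget, dept (10 duplicate(s) eliminated): {(cs, 220, ops), (fin, 790, k1), (law, 8810, law), (ops, 6100, fin), (qa, 7880, k1), (x1, 6010, p2), (x2, 470, p2), (x3, 6060, ops), (x3, 7450, p1), (x3, 840, x3)}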